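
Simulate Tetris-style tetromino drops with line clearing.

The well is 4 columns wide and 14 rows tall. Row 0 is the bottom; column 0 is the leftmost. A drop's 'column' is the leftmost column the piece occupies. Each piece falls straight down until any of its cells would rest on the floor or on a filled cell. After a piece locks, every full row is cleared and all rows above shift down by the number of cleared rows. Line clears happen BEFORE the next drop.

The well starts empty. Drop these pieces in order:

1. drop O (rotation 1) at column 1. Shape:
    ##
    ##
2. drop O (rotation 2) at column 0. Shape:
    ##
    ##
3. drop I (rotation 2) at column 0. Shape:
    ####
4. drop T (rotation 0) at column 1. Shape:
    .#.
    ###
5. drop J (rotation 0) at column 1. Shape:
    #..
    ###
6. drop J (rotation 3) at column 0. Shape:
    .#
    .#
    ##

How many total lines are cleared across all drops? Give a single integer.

Drop 1: O rot1 at col 1 lands with bottom-row=0; cleared 0 line(s) (total 0); column heights now [0 2 2 0], max=2
Drop 2: O rot2 at col 0 lands with bottom-row=2; cleared 0 line(s) (total 0); column heights now [4 4 2 0], max=4
Drop 3: I rot2 at col 0 lands with bottom-row=4; cleared 1 line(s) (total 1); column heights now [4 4 2 0], max=4
Drop 4: T rot0 at col 1 lands with bottom-row=4; cleared 0 line(s) (total 1); column heights now [4 5 6 5], max=6
Drop 5: J rot0 at col 1 lands with bottom-row=6; cleared 0 line(s) (total 1); column heights now [4 8 7 7], max=8
Drop 6: J rot3 at col 0 lands with bottom-row=8; cleared 0 line(s) (total 1); column heights now [9 11 7 7], max=11

Answer: 1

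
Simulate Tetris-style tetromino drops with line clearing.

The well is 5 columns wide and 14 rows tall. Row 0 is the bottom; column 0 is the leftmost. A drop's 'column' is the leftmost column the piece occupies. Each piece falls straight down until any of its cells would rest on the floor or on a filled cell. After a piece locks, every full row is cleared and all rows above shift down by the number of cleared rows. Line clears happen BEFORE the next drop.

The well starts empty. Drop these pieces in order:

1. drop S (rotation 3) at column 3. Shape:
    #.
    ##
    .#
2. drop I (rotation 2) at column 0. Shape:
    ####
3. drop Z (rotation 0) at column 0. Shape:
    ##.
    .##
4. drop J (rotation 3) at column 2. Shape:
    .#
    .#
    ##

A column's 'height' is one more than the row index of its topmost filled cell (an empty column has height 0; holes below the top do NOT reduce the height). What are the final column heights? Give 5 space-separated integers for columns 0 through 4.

Answer: 6 6 6 8 2

Derivation:
Drop 1: S rot3 at col 3 lands with bottom-row=0; cleared 0 line(s) (total 0); column heights now [0 0 0 3 2], max=3
Drop 2: I rot2 at col 0 lands with bottom-row=3; cleared 0 line(s) (total 0); column heights now [4 4 4 4 2], max=4
Drop 3: Z rot0 at col 0 lands with bottom-row=4; cleared 0 line(s) (total 0); column heights now [6 6 5 4 2], max=6
Drop 4: J rot3 at col 2 lands with bottom-row=5; cleared 0 line(s) (total 0); column heights now [6 6 6 8 2], max=8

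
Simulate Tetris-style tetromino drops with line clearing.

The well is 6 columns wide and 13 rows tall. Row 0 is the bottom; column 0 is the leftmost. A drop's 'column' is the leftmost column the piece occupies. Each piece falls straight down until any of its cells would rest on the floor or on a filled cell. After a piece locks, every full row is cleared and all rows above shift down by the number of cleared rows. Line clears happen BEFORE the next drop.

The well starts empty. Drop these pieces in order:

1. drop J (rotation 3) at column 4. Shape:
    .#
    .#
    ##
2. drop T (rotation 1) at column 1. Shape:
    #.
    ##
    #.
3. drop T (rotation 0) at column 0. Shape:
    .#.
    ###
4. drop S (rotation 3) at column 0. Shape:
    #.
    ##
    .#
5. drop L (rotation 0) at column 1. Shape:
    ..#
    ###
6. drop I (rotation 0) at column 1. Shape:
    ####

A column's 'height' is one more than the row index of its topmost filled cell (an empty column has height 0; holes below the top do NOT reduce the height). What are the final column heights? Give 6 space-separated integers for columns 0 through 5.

Drop 1: J rot3 at col 4 lands with bottom-row=0; cleared 0 line(s) (total 0); column heights now [0 0 0 0 1 3], max=3
Drop 2: T rot1 at col 1 lands with bottom-row=0; cleared 0 line(s) (total 0); column heights now [0 3 2 0 1 3], max=3
Drop 3: T rot0 at col 0 lands with bottom-row=3; cleared 0 line(s) (total 0); column heights now [4 5 4 0 1 3], max=5
Drop 4: S rot3 at col 0 lands with bottom-row=5; cleared 0 line(s) (total 0); column heights now [8 7 4 0 1 3], max=8
Drop 5: L rot0 at col 1 lands with bottom-row=7; cleared 0 line(s) (total 0); column heights now [8 8 8 9 1 3], max=9
Drop 6: I rot0 at col 1 lands with bottom-row=9; cleared 0 line(s) (total 0); column heights now [8 10 10 10 10 3], max=10

Answer: 8 10 10 10 10 3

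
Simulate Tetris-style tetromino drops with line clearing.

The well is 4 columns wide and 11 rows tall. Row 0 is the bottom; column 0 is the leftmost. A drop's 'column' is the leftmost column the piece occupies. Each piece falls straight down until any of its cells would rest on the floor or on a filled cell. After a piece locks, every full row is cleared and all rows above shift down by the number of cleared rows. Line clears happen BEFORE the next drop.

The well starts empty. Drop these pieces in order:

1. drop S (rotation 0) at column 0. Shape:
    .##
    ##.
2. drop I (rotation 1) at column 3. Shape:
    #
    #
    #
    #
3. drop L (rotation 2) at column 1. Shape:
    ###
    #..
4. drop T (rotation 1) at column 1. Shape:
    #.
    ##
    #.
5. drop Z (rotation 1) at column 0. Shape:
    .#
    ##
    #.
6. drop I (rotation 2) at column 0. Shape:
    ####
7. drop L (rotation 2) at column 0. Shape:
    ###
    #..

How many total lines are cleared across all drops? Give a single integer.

Drop 1: S rot0 at col 0 lands with bottom-row=0; cleared 0 line(s) (total 0); column heights now [1 2 2 0], max=2
Drop 2: I rot1 at col 3 lands with bottom-row=0; cleared 0 line(s) (total 0); column heights now [1 2 2 4], max=4
Drop 3: L rot2 at col 1 lands with bottom-row=3; cleared 0 line(s) (total 0); column heights now [1 5 5 5], max=5
Drop 4: T rot1 at col 1 lands with bottom-row=5; cleared 0 line(s) (total 0); column heights now [1 8 7 5], max=8
Drop 5: Z rot1 at col 0 lands with bottom-row=7; cleared 0 line(s) (total 0); column heights now [9 10 7 5], max=10
Drop 6: I rot2 at col 0 lands with bottom-row=10; cleared 1 line(s) (total 1); column heights now [9 10 7 5], max=10
Drop 7: L rot2 at col 0 lands with bottom-row=9; cleared 0 line(s) (total 1); column heights now [11 11 11 5], max=11

Answer: 1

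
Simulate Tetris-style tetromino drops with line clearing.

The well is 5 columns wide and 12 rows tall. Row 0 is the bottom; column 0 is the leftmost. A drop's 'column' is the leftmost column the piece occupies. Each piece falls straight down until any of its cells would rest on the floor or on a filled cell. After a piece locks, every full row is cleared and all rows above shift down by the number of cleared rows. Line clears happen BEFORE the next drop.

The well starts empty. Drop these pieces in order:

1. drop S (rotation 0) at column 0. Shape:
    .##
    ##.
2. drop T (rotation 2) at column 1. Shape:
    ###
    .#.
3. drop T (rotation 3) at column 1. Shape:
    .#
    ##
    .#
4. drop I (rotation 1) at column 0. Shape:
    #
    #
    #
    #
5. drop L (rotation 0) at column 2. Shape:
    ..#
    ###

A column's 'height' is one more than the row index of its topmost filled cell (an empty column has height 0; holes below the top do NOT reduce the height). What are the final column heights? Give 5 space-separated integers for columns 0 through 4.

Drop 1: S rot0 at col 0 lands with bottom-row=0; cleared 0 line(s) (total 0); column heights now [1 2 2 0 0], max=2
Drop 2: T rot2 at col 1 lands with bottom-row=2; cleared 0 line(s) (total 0); column heights now [1 4 4 4 0], max=4
Drop 3: T rot3 at col 1 lands with bottom-row=4; cleared 0 line(s) (total 0); column heights now [1 6 7 4 0], max=7
Drop 4: I rot1 at col 0 lands with bottom-row=1; cleared 0 line(s) (total 0); column heights now [5 6 7 4 0], max=7
Drop 5: L rot0 at col 2 lands with bottom-row=7; cleared 0 line(s) (total 0); column heights now [5 6 8 8 9], max=9

Answer: 5 6 8 8 9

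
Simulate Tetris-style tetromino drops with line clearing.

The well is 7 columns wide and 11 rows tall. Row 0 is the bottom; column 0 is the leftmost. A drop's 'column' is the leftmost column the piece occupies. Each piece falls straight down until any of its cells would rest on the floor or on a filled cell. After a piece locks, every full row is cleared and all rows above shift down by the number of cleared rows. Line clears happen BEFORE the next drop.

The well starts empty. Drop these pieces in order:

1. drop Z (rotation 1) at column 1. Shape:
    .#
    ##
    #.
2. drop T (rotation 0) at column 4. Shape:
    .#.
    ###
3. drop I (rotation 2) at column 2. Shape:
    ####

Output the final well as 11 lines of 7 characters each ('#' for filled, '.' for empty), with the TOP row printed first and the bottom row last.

Answer: .......
.......
.......
.......
.......
.......
.......
..####.
..#....
.##..#.
.#..###

Derivation:
Drop 1: Z rot1 at col 1 lands with bottom-row=0; cleared 0 line(s) (total 0); column heights now [0 2 3 0 0 0 0], max=3
Drop 2: T rot0 at col 4 lands with bottom-row=0; cleared 0 line(s) (total 0); column heights now [0 2 3 0 1 2 1], max=3
Drop 3: I rot2 at col 2 lands with bottom-row=3; cleared 0 line(s) (total 0); column heights now [0 2 4 4 4 4 1], max=4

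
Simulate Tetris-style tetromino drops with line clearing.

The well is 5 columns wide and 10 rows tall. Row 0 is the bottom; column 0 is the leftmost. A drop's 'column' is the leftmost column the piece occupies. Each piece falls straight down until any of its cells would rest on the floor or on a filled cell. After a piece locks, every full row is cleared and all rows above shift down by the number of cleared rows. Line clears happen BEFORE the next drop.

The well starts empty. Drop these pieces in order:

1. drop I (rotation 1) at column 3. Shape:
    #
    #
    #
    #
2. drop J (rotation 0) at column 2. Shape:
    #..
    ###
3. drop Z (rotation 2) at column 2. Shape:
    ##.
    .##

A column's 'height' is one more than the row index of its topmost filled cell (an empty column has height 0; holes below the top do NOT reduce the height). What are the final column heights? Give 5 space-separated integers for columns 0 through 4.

Answer: 0 0 7 7 6

Derivation:
Drop 1: I rot1 at col 3 lands with bottom-row=0; cleared 0 line(s) (total 0); column heights now [0 0 0 4 0], max=4
Drop 2: J rot0 at col 2 lands with bottom-row=4; cleared 0 line(s) (total 0); column heights now [0 0 6 5 5], max=6
Drop 3: Z rot2 at col 2 lands with bottom-row=5; cleared 0 line(s) (total 0); column heights now [0 0 7 7 6], max=7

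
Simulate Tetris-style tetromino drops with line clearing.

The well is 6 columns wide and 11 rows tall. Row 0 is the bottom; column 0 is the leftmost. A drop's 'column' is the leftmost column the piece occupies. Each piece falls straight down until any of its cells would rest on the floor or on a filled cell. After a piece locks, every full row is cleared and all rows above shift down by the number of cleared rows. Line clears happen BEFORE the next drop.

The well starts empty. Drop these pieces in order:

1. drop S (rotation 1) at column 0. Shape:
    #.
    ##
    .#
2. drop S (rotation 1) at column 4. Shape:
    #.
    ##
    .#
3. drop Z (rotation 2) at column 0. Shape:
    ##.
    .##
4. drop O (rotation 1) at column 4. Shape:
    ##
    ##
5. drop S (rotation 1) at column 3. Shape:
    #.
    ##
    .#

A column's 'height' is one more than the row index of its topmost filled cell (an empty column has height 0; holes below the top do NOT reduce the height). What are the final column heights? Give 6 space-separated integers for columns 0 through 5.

Answer: 4 4 3 8 7 5

Derivation:
Drop 1: S rot1 at col 0 lands with bottom-row=0; cleared 0 line(s) (total 0); column heights now [3 2 0 0 0 0], max=3
Drop 2: S rot1 at col 4 lands with bottom-row=0; cleared 0 line(s) (total 0); column heights now [3 2 0 0 3 2], max=3
Drop 3: Z rot2 at col 0 lands with bottom-row=2; cleared 0 line(s) (total 0); column heights now [4 4 3 0 3 2], max=4
Drop 4: O rot1 at col 4 lands with bottom-row=3; cleared 0 line(s) (total 0); column heights now [4 4 3 0 5 5], max=5
Drop 5: S rot1 at col 3 lands with bottom-row=5; cleared 0 line(s) (total 0); column heights now [4 4 3 8 7 5], max=8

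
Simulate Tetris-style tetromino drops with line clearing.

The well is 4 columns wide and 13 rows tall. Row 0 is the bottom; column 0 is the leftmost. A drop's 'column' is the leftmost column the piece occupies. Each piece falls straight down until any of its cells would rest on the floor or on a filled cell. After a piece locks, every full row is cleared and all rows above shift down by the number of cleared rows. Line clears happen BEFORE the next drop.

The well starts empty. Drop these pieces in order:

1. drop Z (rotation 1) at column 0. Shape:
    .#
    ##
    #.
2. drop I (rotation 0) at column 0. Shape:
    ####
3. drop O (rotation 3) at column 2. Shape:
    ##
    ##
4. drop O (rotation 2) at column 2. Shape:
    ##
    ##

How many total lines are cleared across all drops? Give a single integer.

Answer: 2

Derivation:
Drop 1: Z rot1 at col 0 lands with bottom-row=0; cleared 0 line(s) (total 0); column heights now [2 3 0 0], max=3
Drop 2: I rot0 at col 0 lands with bottom-row=3; cleared 1 line(s) (total 1); column heights now [2 3 0 0], max=3
Drop 3: O rot3 at col 2 lands with bottom-row=0; cleared 1 line(s) (total 2); column heights now [1 2 1 1], max=2
Drop 4: O rot2 at col 2 lands with bottom-row=1; cleared 0 line(s) (total 2); column heights now [1 2 3 3], max=3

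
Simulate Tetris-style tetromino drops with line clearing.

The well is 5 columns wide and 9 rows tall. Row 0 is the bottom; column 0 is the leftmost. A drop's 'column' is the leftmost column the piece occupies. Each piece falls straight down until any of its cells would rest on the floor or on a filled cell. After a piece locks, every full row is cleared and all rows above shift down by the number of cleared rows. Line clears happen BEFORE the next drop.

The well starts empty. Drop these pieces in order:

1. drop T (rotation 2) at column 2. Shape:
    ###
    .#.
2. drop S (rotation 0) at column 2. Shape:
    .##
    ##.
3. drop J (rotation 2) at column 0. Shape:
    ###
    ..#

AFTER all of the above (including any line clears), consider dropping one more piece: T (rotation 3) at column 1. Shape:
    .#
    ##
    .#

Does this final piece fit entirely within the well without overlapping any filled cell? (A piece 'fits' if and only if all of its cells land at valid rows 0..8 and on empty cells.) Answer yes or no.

Drop 1: T rot2 at col 2 lands with bottom-row=0; cleared 0 line(s) (total 0); column heights now [0 0 2 2 2], max=2
Drop 2: S rot0 at col 2 lands with bottom-row=2; cleared 0 line(s) (total 0); column heights now [0 0 3 4 4], max=4
Drop 3: J rot2 at col 0 lands with bottom-row=3; cleared 0 line(s) (total 0); column heights now [5 5 5 4 4], max=5
Test piece T rot3 at col 1 (width 2): heights before test = [5 5 5 4 4]; fits = True

Answer: yes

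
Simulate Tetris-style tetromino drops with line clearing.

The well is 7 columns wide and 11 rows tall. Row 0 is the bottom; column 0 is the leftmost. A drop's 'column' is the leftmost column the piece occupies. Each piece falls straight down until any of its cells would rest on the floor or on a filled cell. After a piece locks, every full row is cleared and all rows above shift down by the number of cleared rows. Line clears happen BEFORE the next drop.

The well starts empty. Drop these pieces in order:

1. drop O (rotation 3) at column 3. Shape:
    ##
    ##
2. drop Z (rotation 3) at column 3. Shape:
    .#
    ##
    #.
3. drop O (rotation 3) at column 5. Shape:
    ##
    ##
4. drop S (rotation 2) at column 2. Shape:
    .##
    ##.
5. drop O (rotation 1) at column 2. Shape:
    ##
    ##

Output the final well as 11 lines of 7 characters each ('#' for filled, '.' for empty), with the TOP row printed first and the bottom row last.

Drop 1: O rot3 at col 3 lands with bottom-row=0; cleared 0 line(s) (total 0); column heights now [0 0 0 2 2 0 0], max=2
Drop 2: Z rot3 at col 3 lands with bottom-row=2; cleared 0 line(s) (total 0); column heights now [0 0 0 4 5 0 0], max=5
Drop 3: O rot3 at col 5 lands with bottom-row=0; cleared 0 line(s) (total 0); column heights now [0 0 0 4 5 2 2], max=5
Drop 4: S rot2 at col 2 lands with bottom-row=4; cleared 0 line(s) (total 0); column heights now [0 0 5 6 6 2 2], max=6
Drop 5: O rot1 at col 2 lands with bottom-row=6; cleared 0 line(s) (total 0); column heights now [0 0 8 8 6 2 2], max=8

Answer: .......
.......
.......
..##...
..##...
...##..
..###..
...##..
...#...
...####
...####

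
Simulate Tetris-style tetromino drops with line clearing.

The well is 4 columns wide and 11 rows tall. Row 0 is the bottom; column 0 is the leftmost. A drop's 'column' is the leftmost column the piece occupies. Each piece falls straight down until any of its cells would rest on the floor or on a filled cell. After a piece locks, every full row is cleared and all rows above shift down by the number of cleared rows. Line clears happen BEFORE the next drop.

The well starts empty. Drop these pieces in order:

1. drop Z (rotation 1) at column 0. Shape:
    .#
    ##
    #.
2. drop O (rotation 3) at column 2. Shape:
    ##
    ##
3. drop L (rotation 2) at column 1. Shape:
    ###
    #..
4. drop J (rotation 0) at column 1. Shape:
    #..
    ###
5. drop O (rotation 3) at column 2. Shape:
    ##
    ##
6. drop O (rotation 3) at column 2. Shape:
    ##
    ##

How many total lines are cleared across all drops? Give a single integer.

Drop 1: Z rot1 at col 0 lands with bottom-row=0; cleared 0 line(s) (total 0); column heights now [2 3 0 0], max=3
Drop 2: O rot3 at col 2 lands with bottom-row=0; cleared 1 line(s) (total 1); column heights now [1 2 1 1], max=2
Drop 3: L rot2 at col 1 lands with bottom-row=2; cleared 0 line(s) (total 1); column heights now [1 4 4 4], max=4
Drop 4: J rot0 at col 1 lands with bottom-row=4; cleared 0 line(s) (total 1); column heights now [1 6 5 5], max=6
Drop 5: O rot3 at col 2 lands with bottom-row=5; cleared 0 line(s) (total 1); column heights now [1 6 7 7], max=7
Drop 6: O rot3 at col 2 lands with bottom-row=7; cleared 0 line(s) (total 1); column heights now [1 6 9 9], max=9

Answer: 1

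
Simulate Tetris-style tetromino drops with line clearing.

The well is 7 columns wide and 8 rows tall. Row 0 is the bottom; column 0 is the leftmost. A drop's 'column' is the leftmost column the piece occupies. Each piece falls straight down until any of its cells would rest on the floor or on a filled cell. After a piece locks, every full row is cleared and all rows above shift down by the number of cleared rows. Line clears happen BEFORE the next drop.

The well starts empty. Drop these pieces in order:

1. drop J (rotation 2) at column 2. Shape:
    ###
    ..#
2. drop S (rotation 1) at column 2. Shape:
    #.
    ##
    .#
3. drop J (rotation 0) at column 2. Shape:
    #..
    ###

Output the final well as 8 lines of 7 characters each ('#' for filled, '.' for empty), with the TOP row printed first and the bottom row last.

Answer: .......
..#....
..###..
..#....
..##...
...#...
..###..
....#..

Derivation:
Drop 1: J rot2 at col 2 lands with bottom-row=0; cleared 0 line(s) (total 0); column heights now [0 0 2 2 2 0 0], max=2
Drop 2: S rot1 at col 2 lands with bottom-row=2; cleared 0 line(s) (total 0); column heights now [0 0 5 4 2 0 0], max=5
Drop 3: J rot0 at col 2 lands with bottom-row=5; cleared 0 line(s) (total 0); column heights now [0 0 7 6 6 0 0], max=7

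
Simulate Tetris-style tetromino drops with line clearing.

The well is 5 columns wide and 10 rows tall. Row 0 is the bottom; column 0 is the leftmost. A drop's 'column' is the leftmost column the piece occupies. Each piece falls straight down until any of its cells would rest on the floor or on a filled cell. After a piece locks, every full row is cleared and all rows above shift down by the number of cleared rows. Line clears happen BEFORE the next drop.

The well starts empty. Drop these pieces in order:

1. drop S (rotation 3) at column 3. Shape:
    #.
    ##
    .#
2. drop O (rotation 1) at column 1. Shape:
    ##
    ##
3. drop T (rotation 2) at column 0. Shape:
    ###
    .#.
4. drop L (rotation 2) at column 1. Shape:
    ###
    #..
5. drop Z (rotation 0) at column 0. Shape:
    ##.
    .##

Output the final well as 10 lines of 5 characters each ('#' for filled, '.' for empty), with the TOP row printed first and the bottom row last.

Drop 1: S rot3 at col 3 lands with bottom-row=0; cleared 0 line(s) (total 0); column heights now [0 0 0 3 2], max=3
Drop 2: O rot1 at col 1 lands with bottom-row=0; cleared 0 line(s) (total 0); column heights now [0 2 2 3 2], max=3
Drop 3: T rot2 at col 0 lands with bottom-row=2; cleared 0 line(s) (total 0); column heights now [4 4 4 3 2], max=4
Drop 4: L rot2 at col 1 lands with bottom-row=4; cleared 0 line(s) (total 0); column heights now [4 6 6 6 2], max=6
Drop 5: Z rot0 at col 0 lands with bottom-row=6; cleared 0 line(s) (total 0); column heights now [8 8 7 6 2], max=8

Answer: .....
.....
##...
.##..
.###.
.#...
###..
.#.#.
.####
.##.#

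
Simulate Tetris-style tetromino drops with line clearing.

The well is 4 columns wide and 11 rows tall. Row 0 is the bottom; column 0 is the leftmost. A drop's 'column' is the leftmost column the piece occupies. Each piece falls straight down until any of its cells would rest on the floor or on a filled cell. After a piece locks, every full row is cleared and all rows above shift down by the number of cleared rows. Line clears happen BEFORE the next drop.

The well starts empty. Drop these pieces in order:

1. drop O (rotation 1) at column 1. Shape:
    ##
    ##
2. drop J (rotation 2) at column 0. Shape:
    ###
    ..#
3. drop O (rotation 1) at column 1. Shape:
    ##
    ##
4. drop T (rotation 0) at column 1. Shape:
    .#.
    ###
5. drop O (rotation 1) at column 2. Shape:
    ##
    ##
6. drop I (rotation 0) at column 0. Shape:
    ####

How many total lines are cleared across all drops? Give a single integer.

Answer: 1

Derivation:
Drop 1: O rot1 at col 1 lands with bottom-row=0; cleared 0 line(s) (total 0); column heights now [0 2 2 0], max=2
Drop 2: J rot2 at col 0 lands with bottom-row=2; cleared 0 line(s) (total 0); column heights now [4 4 4 0], max=4
Drop 3: O rot1 at col 1 lands with bottom-row=4; cleared 0 line(s) (total 0); column heights now [4 6 6 0], max=6
Drop 4: T rot0 at col 1 lands with bottom-row=6; cleared 0 line(s) (total 0); column heights now [4 7 8 7], max=8
Drop 5: O rot1 at col 2 lands with bottom-row=8; cleared 0 line(s) (total 0); column heights now [4 7 10 10], max=10
Drop 6: I rot0 at col 0 lands with bottom-row=10; cleared 1 line(s) (total 1); column heights now [4 7 10 10], max=10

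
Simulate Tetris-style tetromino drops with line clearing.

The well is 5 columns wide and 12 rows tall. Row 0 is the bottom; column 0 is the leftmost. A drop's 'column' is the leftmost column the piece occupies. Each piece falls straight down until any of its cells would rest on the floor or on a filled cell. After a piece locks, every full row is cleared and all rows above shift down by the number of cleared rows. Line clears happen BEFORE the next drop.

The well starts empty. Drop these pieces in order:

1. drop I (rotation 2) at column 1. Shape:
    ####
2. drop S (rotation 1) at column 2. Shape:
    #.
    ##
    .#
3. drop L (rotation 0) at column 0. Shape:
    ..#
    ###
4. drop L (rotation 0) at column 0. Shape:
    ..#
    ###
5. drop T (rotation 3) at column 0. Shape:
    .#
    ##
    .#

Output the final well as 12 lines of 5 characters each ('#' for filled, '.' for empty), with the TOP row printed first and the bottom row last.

Answer: .....
.....
.#...
##...
.##..
###..
..#..
###..
..#..
..##.
...#.
.####

Derivation:
Drop 1: I rot2 at col 1 lands with bottom-row=0; cleared 0 line(s) (total 0); column heights now [0 1 1 1 1], max=1
Drop 2: S rot1 at col 2 lands with bottom-row=1; cleared 0 line(s) (total 0); column heights now [0 1 4 3 1], max=4
Drop 3: L rot0 at col 0 lands with bottom-row=4; cleared 0 line(s) (total 0); column heights now [5 5 6 3 1], max=6
Drop 4: L rot0 at col 0 lands with bottom-row=6; cleared 0 line(s) (total 0); column heights now [7 7 8 3 1], max=8
Drop 5: T rot3 at col 0 lands with bottom-row=7; cleared 0 line(s) (total 0); column heights now [9 10 8 3 1], max=10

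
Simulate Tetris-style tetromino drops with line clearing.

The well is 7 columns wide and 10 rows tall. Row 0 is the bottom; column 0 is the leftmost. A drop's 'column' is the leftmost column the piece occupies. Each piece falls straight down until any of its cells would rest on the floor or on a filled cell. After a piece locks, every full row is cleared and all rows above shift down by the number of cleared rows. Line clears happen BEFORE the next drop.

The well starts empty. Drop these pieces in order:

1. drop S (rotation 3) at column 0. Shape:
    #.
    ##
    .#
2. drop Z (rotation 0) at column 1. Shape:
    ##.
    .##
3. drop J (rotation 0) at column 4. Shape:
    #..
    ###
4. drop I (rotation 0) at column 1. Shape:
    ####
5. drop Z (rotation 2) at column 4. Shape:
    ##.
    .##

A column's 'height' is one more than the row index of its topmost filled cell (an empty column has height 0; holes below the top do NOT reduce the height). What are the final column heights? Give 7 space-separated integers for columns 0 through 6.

Drop 1: S rot3 at col 0 lands with bottom-row=0; cleared 0 line(s) (total 0); column heights now [3 2 0 0 0 0 0], max=3
Drop 2: Z rot0 at col 1 lands with bottom-row=1; cleared 0 line(s) (total 0); column heights now [3 3 3 2 0 0 0], max=3
Drop 3: J rot0 at col 4 lands with bottom-row=0; cleared 0 line(s) (total 0); column heights now [3 3 3 2 2 1 1], max=3
Drop 4: I rot0 at col 1 lands with bottom-row=3; cleared 0 line(s) (total 0); column heights now [3 4 4 4 4 1 1], max=4
Drop 5: Z rot2 at col 4 lands with bottom-row=3; cleared 0 line(s) (total 0); column heights now [3 4 4 4 5 5 4], max=5

Answer: 3 4 4 4 5 5 4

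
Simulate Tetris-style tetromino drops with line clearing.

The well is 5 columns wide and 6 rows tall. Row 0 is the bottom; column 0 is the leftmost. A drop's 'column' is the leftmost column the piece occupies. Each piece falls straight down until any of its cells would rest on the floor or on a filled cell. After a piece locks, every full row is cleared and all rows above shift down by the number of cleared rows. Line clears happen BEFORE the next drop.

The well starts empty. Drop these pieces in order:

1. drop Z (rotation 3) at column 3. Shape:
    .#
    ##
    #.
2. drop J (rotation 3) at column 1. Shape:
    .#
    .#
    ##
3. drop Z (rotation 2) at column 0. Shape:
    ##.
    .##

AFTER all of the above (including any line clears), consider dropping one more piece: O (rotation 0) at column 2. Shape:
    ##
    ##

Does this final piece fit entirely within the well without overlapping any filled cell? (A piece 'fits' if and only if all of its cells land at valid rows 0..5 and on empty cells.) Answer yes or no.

Answer: yes

Derivation:
Drop 1: Z rot3 at col 3 lands with bottom-row=0; cleared 0 line(s) (total 0); column heights now [0 0 0 2 3], max=3
Drop 2: J rot3 at col 1 lands with bottom-row=0; cleared 0 line(s) (total 0); column heights now [0 1 3 2 3], max=3
Drop 3: Z rot2 at col 0 lands with bottom-row=3; cleared 0 line(s) (total 0); column heights now [5 5 4 2 3], max=5
Test piece O rot0 at col 2 (width 2): heights before test = [5 5 4 2 3]; fits = True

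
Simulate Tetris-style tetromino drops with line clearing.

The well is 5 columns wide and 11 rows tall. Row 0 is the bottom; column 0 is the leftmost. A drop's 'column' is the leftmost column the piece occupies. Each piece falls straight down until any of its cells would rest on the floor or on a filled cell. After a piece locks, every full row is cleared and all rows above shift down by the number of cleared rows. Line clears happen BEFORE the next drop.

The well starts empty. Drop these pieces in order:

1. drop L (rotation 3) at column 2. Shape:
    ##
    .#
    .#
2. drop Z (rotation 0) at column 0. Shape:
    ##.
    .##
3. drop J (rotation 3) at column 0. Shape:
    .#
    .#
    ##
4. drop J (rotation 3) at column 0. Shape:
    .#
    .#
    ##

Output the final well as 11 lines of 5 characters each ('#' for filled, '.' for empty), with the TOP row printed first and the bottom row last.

Answer: .#...
.#...
##...
.#...
.#...
##...
##...
.##..
..##.
...#.
...#.

Derivation:
Drop 1: L rot3 at col 2 lands with bottom-row=0; cleared 0 line(s) (total 0); column heights now [0 0 3 3 0], max=3
Drop 2: Z rot0 at col 0 lands with bottom-row=3; cleared 0 line(s) (total 0); column heights now [5 5 4 3 0], max=5
Drop 3: J rot3 at col 0 lands with bottom-row=5; cleared 0 line(s) (total 0); column heights now [6 8 4 3 0], max=8
Drop 4: J rot3 at col 0 lands with bottom-row=8; cleared 0 line(s) (total 0); column heights now [9 11 4 3 0], max=11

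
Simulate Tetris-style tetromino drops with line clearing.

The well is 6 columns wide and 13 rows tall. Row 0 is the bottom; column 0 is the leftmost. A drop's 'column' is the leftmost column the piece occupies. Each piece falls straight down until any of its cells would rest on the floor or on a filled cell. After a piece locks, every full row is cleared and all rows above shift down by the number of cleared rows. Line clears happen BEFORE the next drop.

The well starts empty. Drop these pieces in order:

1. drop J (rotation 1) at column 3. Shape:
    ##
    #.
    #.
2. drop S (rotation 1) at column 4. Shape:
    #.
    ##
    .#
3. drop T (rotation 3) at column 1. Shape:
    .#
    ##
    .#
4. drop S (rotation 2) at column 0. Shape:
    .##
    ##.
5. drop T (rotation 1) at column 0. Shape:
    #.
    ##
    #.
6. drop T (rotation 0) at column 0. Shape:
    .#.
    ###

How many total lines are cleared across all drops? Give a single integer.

Answer: 1

Derivation:
Drop 1: J rot1 at col 3 lands with bottom-row=0; cleared 0 line(s) (total 0); column heights now [0 0 0 3 3 0], max=3
Drop 2: S rot1 at col 4 lands with bottom-row=2; cleared 0 line(s) (total 0); column heights now [0 0 0 3 5 4], max=5
Drop 3: T rot3 at col 1 lands with bottom-row=0; cleared 0 line(s) (total 0); column heights now [0 2 3 3 5 4], max=5
Drop 4: S rot2 at col 0 lands with bottom-row=2; cleared 1 line(s) (total 1); column heights now [0 3 3 2 4 3], max=4
Drop 5: T rot1 at col 0 lands with bottom-row=2; cleared 0 line(s) (total 1); column heights now [5 4 3 2 4 3], max=5
Drop 6: T rot0 at col 0 lands with bottom-row=5; cleared 0 line(s) (total 1); column heights now [6 7 6 2 4 3], max=7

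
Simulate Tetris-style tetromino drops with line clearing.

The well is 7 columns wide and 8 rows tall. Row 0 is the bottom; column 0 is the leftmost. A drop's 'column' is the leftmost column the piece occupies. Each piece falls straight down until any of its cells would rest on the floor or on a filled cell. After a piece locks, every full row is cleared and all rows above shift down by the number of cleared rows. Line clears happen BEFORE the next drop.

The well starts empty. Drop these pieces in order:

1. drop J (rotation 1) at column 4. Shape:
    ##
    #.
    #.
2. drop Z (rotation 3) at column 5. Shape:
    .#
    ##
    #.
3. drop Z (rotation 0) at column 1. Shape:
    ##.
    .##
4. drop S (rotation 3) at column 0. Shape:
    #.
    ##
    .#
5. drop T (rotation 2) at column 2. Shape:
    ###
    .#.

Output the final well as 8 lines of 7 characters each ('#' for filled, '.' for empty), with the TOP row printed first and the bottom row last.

Drop 1: J rot1 at col 4 lands with bottom-row=0; cleared 0 line(s) (total 0); column heights now [0 0 0 0 3 3 0], max=3
Drop 2: Z rot3 at col 5 lands with bottom-row=3; cleared 0 line(s) (total 0); column heights now [0 0 0 0 3 5 6], max=6
Drop 3: Z rot0 at col 1 lands with bottom-row=0; cleared 0 line(s) (total 0); column heights now [0 2 2 1 3 5 6], max=6
Drop 4: S rot3 at col 0 lands with bottom-row=2; cleared 0 line(s) (total 0); column heights now [5 4 2 1 3 5 6], max=6
Drop 5: T rot2 at col 2 lands with bottom-row=2; cleared 0 line(s) (total 0); column heights now [5 4 4 4 4 5 6], max=6

Answer: .......
.......
......#
#....##
######.
.#.###.
.##.#..
..###..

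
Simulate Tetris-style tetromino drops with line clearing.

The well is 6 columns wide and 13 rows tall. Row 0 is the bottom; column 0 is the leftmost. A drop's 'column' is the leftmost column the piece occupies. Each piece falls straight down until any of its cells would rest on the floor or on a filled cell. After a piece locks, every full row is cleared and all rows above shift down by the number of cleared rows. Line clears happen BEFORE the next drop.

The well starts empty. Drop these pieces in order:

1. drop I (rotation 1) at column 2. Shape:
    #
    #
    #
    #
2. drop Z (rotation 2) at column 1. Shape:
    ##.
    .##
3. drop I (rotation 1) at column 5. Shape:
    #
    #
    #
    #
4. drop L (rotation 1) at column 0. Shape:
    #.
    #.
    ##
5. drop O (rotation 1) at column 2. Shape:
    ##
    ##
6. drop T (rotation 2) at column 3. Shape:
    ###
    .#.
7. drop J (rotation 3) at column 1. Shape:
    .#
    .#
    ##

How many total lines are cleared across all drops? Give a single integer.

Answer: 1

Derivation:
Drop 1: I rot1 at col 2 lands with bottom-row=0; cleared 0 line(s) (total 0); column heights now [0 0 4 0 0 0], max=4
Drop 2: Z rot2 at col 1 lands with bottom-row=4; cleared 0 line(s) (total 0); column heights now [0 6 6 5 0 0], max=6
Drop 3: I rot1 at col 5 lands with bottom-row=0; cleared 0 line(s) (total 0); column heights now [0 6 6 5 0 4], max=6
Drop 4: L rot1 at col 0 lands with bottom-row=6; cleared 0 line(s) (total 0); column heights now [9 7 6 5 0 4], max=9
Drop 5: O rot1 at col 2 lands with bottom-row=6; cleared 0 line(s) (total 0); column heights now [9 7 8 8 0 4], max=9
Drop 6: T rot2 at col 3 lands with bottom-row=7; cleared 0 line(s) (total 0); column heights now [9 7 8 9 9 9], max=9
Drop 7: J rot3 at col 1 lands with bottom-row=8; cleared 1 line(s) (total 1); column heights now [8 7 10 8 8 4], max=10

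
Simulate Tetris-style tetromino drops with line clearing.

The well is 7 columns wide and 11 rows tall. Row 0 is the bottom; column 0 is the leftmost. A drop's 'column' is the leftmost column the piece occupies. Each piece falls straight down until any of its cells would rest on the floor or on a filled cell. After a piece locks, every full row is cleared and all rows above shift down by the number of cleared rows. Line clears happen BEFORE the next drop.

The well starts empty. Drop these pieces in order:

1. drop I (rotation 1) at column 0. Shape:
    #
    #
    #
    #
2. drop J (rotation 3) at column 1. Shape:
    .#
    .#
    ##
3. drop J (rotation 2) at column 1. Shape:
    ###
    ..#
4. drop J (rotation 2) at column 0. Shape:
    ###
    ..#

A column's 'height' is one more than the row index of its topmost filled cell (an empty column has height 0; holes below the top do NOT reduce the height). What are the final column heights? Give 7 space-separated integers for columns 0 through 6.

Answer: 6 6 6 4 0 0 0

Derivation:
Drop 1: I rot1 at col 0 lands with bottom-row=0; cleared 0 line(s) (total 0); column heights now [4 0 0 0 0 0 0], max=4
Drop 2: J rot3 at col 1 lands with bottom-row=0; cleared 0 line(s) (total 0); column heights now [4 1 3 0 0 0 0], max=4
Drop 3: J rot2 at col 1 lands with bottom-row=2; cleared 0 line(s) (total 0); column heights now [4 4 4 4 0 0 0], max=4
Drop 4: J rot2 at col 0 lands with bottom-row=4; cleared 0 line(s) (total 0); column heights now [6 6 6 4 0 0 0], max=6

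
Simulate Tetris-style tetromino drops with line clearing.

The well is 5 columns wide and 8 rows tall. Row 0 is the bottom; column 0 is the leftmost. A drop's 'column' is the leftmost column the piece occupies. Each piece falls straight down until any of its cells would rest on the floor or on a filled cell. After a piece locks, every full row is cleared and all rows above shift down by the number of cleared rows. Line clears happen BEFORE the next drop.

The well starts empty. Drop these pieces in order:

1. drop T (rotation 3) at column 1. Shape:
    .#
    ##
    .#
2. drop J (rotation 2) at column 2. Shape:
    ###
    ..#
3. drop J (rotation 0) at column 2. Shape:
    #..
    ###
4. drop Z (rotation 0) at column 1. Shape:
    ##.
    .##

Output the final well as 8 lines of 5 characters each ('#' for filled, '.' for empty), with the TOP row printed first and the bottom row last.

Answer: .##..
..##.
..#..
..###
..###
..#.#
.##..
..#..

Derivation:
Drop 1: T rot3 at col 1 lands with bottom-row=0; cleared 0 line(s) (total 0); column heights now [0 2 3 0 0], max=3
Drop 2: J rot2 at col 2 lands with bottom-row=2; cleared 0 line(s) (total 0); column heights now [0 2 4 4 4], max=4
Drop 3: J rot0 at col 2 lands with bottom-row=4; cleared 0 line(s) (total 0); column heights now [0 2 6 5 5], max=6
Drop 4: Z rot0 at col 1 lands with bottom-row=6; cleared 0 line(s) (total 0); column heights now [0 8 8 7 5], max=8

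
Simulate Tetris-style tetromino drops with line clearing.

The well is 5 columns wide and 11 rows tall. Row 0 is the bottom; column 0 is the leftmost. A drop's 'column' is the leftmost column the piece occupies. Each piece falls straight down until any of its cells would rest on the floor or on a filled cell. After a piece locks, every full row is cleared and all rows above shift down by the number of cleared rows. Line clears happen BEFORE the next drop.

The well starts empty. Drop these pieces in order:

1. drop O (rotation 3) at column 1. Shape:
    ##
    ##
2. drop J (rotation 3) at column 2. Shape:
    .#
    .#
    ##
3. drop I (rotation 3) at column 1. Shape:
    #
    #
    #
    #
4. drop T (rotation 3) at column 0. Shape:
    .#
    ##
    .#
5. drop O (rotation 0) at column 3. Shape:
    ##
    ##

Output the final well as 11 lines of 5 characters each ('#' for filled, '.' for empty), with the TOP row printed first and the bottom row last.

Drop 1: O rot3 at col 1 lands with bottom-row=0; cleared 0 line(s) (total 0); column heights now [0 2 2 0 0], max=2
Drop 2: J rot3 at col 2 lands with bottom-row=2; cleared 0 line(s) (total 0); column heights now [0 2 3 5 0], max=5
Drop 3: I rot3 at col 1 lands with bottom-row=2; cleared 0 line(s) (total 0); column heights now [0 6 3 5 0], max=6
Drop 4: T rot3 at col 0 lands with bottom-row=6; cleared 0 line(s) (total 0); column heights now [8 9 3 5 0], max=9
Drop 5: O rot0 at col 3 lands with bottom-row=5; cleared 0 line(s) (total 0); column heights now [8 9 3 7 7], max=9

Answer: .....
.....
.#...
##...
.#.##
.#.##
.#.#.
.#.#.
.###.
.##..
.##..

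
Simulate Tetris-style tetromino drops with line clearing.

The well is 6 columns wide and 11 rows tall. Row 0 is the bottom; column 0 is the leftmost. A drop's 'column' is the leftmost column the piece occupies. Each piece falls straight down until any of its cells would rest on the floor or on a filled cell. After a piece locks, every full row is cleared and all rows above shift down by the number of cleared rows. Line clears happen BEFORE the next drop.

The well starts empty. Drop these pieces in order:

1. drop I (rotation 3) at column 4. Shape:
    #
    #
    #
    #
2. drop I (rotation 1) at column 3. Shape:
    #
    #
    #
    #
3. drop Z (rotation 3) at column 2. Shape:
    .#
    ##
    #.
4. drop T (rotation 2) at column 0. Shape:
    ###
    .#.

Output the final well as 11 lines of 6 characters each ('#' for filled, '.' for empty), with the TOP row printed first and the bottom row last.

Answer: ......
......
......
......
......
####..
.###..
..###.
...##.
...##.
...##.

Derivation:
Drop 1: I rot3 at col 4 lands with bottom-row=0; cleared 0 line(s) (total 0); column heights now [0 0 0 0 4 0], max=4
Drop 2: I rot1 at col 3 lands with bottom-row=0; cleared 0 line(s) (total 0); column heights now [0 0 0 4 4 0], max=4
Drop 3: Z rot3 at col 2 lands with bottom-row=3; cleared 0 line(s) (total 0); column heights now [0 0 5 6 4 0], max=6
Drop 4: T rot2 at col 0 lands with bottom-row=4; cleared 0 line(s) (total 0); column heights now [6 6 6 6 4 0], max=6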